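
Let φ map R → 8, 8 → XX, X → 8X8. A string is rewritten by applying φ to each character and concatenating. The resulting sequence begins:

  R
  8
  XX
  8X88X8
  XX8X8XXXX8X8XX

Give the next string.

Rewriting the 14 symbols of XX8X8XXXX8X8XX one by one yields 8X8 8X8 XX 8X8 XX 8X8 8X8 8X8 8X8 XX 8X8 XX 8X8 8X8; concatenated:

8X88X8XX8X8XX8X88X88X88X8XX8X8XX8X88X8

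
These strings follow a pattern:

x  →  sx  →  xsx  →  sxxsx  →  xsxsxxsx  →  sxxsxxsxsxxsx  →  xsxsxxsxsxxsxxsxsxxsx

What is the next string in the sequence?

This is a Fibonacci-style word recurrence s(k) = s(k−2)·s(k−1): e.g. x·sx = xsx.
So term 8 is sxxsxxsxsxxsx·xsxsxxsxsxxsxxsxsxxsx.

sxxsxxsxsxxsxxsxsxxsxsxxsxxsxsxxsx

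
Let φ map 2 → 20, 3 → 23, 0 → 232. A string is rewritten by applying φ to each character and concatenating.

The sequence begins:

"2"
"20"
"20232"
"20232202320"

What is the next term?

2023220232020232202320232

Rewriting each symbol of 20232202320: 2→20, 0→232, 2→20, 3→23, 2→20, 2→20, 0→232, 2→20, 3→23, 2→20, 0→232, which concatenates to 20 232 20 23 20 20 232 20 23 20 232.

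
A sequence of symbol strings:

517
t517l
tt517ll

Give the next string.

ttt517lll

s(k+1) = t·s(k)·l, so each term gains t as a prefix and l as a suffix.
One more step from tt517ll gives the answer.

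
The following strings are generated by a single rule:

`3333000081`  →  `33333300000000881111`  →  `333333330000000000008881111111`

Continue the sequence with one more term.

3333333333000000000000000088881111111111

Term n consists of 2n+2 3's, followed by 4n 0's, followed by n 8's, followed by 3n-2 1's (n = 1, 2, …).
At n = 4 the blocks have lengths 10, 16, 4, 10.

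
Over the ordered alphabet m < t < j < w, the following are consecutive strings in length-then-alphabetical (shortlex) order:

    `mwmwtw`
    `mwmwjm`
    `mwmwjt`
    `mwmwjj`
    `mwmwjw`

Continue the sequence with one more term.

mwmwwm

Find the rightmost character of mwmwjw below w, bump it to the next letter, and reset everything to its right to m.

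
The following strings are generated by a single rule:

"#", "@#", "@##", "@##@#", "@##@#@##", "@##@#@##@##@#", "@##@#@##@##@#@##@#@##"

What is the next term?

@##@#@##@##@#@##@#@##@##@#@##@##@#

This is a Fibonacci-style word recurrence s(k) = s(k−1)·s(k−2): e.g. @#·# = @##.
So term 8 is @##@#@##@##@#@##@#@##·@##@#@##@##@#.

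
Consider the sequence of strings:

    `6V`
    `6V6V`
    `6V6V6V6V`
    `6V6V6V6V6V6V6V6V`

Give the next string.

Each string is two copies of the previous one concatenated.
So the next term is two copies of 6V6V6V6V6V6V6V6V.

6V6V6V6V6V6V6V6V6V6V6V6V6V6V6V6V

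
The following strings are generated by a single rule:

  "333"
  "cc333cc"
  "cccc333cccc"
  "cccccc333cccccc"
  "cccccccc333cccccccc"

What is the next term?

cccccccccc333cccccccccc

s(k+1) = cc·s(k)·cc, so each term gains cc as a prefix and cc as a suffix.
So the next term is cc·cccccccc333cccccccc·cc.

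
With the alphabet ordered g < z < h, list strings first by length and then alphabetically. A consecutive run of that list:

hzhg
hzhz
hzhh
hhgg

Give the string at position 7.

Stepping forward 3 times from hhgg: hhgg → hhgz → hhgh, then the target.

hhzg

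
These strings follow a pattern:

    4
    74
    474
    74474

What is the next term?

Each term (from the third on) is the two preceding terms concatenated in order: term 3 = 4·74 = 474.
So term 5 is 474·74474.

47474474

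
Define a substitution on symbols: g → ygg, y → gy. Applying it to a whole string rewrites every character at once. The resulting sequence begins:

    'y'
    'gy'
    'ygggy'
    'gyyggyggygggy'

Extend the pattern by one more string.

Rewriting the 13 symbols of gyyggyggygggy one by one yields ygg gy gy ygg ygg gy ygg ygg gy ygg ygg ygg gy; concatenated:

ygggygyyggygggyyggygggyyggyggygggy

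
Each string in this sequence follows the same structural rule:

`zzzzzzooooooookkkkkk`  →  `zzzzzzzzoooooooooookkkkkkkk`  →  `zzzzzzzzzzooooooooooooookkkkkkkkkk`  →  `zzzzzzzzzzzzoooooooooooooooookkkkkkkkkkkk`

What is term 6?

Term n consists of 2n z's, followed by 3n-1 o's, followed by 2n k's, where the shown terms are n = 3, 4, 5, 6.
At n = 8 the blocks have lengths 16, 23, 16.

zzzzzzzzzzzzzzzzoooooooooooooooooooooookkkkkkkkkkkkkkkk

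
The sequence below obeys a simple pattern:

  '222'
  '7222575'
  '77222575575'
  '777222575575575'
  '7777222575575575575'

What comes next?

s(k+1) = 7·s(k)·575, so each term gains 7 as a prefix and 575 as a suffix.
One more step from 7777222575575575575 gives the answer.

77777222575575575575575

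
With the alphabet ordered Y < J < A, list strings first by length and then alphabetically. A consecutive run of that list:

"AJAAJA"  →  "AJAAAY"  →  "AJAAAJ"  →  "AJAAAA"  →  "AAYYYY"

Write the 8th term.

Continuing the enumeration 3 steps past AAYYYY: AAYYYY → AAYYYJ → AAYYYA → (answer).

AAYYJY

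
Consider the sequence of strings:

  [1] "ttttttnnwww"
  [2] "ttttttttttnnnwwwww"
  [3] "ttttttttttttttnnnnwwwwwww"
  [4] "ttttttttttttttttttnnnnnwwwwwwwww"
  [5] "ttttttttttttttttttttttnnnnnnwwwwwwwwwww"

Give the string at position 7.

Reading off run lengths: t runs 6, 10, 14, 18, 22; n runs 2, 3, 4, 5, 6; w runs 3, 5, 7, 9, 11 — each is linear in n, where the shown terms are n = 2, 3, 4, 5, 6.
Setting n = 8 gives 30, 8, 15 characters in each block.

ttttttttttttttttttttttttttttttnnnnnnnnwwwwwwwwwwwwwww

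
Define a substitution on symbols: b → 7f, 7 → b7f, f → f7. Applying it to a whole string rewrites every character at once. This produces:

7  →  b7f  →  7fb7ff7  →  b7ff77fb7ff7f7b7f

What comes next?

7fb7ff7f7b7fb7ff77fb7ff7f7b7ff7b7f7fb7ff7

φ(b7ff77fb7ff7f7b7f) expands symbol-by-symbol to 7f b7f f7 f7 b7f b7f f7 7f b7f f7 f7 b7f f7 b7f 7f b7f f7; joining the 17 pieces gives the next term.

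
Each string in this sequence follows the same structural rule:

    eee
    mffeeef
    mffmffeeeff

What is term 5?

mffmffmffmffeeeffff

Each term wraps the previous one in mff on the left and f on the right.
From mffmffeeeff, 2 further steps: mffmffeeeff → mffmffmffeeefff → (answer).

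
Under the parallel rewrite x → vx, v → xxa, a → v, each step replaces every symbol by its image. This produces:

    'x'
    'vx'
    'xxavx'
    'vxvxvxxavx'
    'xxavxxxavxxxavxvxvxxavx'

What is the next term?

Applying the rule to each of the 23 symbols of xxavxxxavxxxavxvxvxxavx gives the pieces vx vx v xxa vx vx vx v xxa vx vx vx v xxa vx xxa vx xxa vx vx v xxa vx, which concatenate to the answer.

vxvxvxxavxvxvxvxxavxvxvxvxxavxxxavxxxavxvxvxxavx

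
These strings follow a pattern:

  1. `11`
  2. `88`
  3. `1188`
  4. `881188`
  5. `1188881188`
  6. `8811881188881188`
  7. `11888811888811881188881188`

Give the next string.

Each term (from the third on) is the two preceding terms concatenated in order: term 3 = 11·88 = 1188.
The next term joins 8811881188881188 and 11888811888811881188881188.

881188118888118811888811888811881188881188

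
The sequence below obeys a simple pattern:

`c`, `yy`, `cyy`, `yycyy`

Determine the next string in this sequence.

From term 3 onward, concatenate the second-to-last term with the last: c·yy = cyy, yy·cyy = yycyy, …
So term 5 is cyy·yycyy.

cyyyycyy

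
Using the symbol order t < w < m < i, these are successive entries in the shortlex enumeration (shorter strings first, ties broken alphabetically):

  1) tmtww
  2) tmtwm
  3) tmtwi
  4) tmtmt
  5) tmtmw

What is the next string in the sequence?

tmtmm

Find the rightmost character of tmtmw below i, bump it to the next letter, and reset everything to its right to t.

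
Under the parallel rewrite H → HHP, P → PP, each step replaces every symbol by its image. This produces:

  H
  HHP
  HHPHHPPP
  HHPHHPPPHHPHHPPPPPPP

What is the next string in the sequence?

HHPHHPPPHHPHHPPPPPPPHHPHHPPPHHPHHPPPPPPPPPPPPPPP

Replace each of the 20 characters of HHPHHPPPHHPHHPPPPPPP in place — HHP HHP PP HHP HHP PP PP PP HHP HHP PP HHP HHP PP PP PP PP PP PP PP — and concatenate.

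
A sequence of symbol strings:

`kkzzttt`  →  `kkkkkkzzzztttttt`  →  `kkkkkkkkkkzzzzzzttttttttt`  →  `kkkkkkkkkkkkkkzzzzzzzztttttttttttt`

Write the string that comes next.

Reading off run lengths: k runs 2, 6, 10, 14; z runs 2, 4, 6, 8; t runs 3, 6, 9, 12 — each is linear in n (n = 1, 2, …).
At n = 5 the blocks have lengths 18, 10, 15.

kkkkkkkkkkkkkkkkkkzzzzzzzzzzttttttttttttttt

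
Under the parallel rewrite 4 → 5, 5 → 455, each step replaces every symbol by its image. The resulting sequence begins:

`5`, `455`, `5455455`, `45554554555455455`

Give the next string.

54554554555455455545545545554554555455455

Applying the rule to each of the 17 symbols of 45554554555455455 gives the pieces 5 455 455 455 5 455 455 5 455 455 455 5 455 455 5 455 455, which concatenate to the answer.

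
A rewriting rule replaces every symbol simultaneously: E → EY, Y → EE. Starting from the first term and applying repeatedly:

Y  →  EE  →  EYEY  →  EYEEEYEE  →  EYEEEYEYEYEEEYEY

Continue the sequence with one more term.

EYEEEYEYEYEEEYEEEYEEEYEYEYEEEYEE

φ(EYEEEYEYEYEEEYEY) expands symbol-by-symbol to EY EE EY EY EY EE EY EE EY EE EY EY EY EE EY EE; joining the 16 pieces gives the next term.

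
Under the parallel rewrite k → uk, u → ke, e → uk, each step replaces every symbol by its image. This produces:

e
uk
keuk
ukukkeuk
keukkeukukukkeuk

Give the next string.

Rewriting the 16 symbols of keukkeukukukkeuk one by one yields uk uk ke uk uk uk ke uk ke uk ke uk uk uk ke uk; concatenated:

ukukkeukukukkeukkeukkeukukukkeuk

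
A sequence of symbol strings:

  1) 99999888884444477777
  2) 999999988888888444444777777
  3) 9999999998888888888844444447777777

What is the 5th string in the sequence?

999999999999988888888888888888444444444777777777

Reading off run lengths: 9 runs 5, 7, 9; 8 runs 5, 8, 11; 4 runs 5, 6, 7; 7 runs 5, 6, 7 — each is linear in n, where the shown terms are n = 2, 3, 4.
Setting n = 6 gives 13, 17, 9, 9 characters in each block.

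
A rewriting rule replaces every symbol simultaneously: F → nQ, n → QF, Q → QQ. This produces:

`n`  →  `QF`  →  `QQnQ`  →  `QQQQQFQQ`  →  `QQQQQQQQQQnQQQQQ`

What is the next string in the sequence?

Applying the rule to each of the 16 symbols of QQQQQQQQQQnQQQQQ gives the pieces QQ QQ QQ QQ QQ QQ QQ QQ QQ QQ QF QQ QQ QQ QQ QQ, which concatenate to the answer.

QQQQQQQQQQQQQQQQQQQQQFQQQQQQQQQQ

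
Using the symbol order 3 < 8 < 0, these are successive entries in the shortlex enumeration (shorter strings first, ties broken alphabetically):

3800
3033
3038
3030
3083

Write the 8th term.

3003

Stepping forward 3 times from 3083: 3083 → 3088 → 3080, then the target.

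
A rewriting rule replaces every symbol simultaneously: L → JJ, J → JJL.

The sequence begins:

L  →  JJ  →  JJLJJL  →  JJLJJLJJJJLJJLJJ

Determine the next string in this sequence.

Rewriting the 16 symbols of JJLJJLJJJJLJJLJJ one by one yields JJL JJL JJ JJL JJL JJ JJL JJL JJL JJL JJ JJL JJL JJ JJL JJL; concatenated:

JJLJJLJJJJLJJLJJJJLJJLJJLJJLJJJJLJJLJJJJLJJL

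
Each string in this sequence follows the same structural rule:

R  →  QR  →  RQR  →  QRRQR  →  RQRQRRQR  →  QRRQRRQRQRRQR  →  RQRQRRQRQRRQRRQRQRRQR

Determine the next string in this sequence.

QRRQRRQRQRRQRRQRQRRQRQRRQRRQRQRRQR

This is a Fibonacci-style word recurrence s(k) = s(k−2)·s(k−1): e.g. R·QR = RQR.
The next term joins QRRQRRQRQRRQR and RQRQRRQRQRRQRRQRQRRQR.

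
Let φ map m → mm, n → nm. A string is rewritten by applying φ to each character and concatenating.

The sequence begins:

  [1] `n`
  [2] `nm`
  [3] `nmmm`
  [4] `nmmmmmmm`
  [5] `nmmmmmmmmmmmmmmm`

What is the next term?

nmmmmmmmmmmmmmmmmmmmmmmmmmmmmmmm

φ(nmmmmmmmmmmmmmmm) expands symbol-by-symbol to nm mm mm mm mm mm mm mm mm mm mm mm mm mm mm mm; joining the 16 pieces gives the next term.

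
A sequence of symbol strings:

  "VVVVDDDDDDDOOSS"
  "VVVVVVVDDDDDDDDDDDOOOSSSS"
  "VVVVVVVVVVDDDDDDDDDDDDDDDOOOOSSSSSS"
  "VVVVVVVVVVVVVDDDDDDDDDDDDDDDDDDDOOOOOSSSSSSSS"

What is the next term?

VVVVVVVVVVVVVVVVDDDDDDDDDDDDDDDDDDDDDDDOOOOOOSSSSSSSSSS

The n-th term is 3n-2 V's then 4n-1 D's then n O's then 2n-2 S's, where the shown terms are n = 2, 3, 4, 5.
At n = 6 the blocks have lengths 16, 23, 6, 10.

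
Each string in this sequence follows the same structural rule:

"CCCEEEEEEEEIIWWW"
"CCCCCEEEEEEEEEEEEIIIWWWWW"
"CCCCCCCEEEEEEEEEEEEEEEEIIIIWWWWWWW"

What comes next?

Term n consists of 2n-1 C's, followed by 4n E's, followed by n I's, followed by 2n-1 W's, where the shown terms are n = 2, 3, 4.
Setting n = 5 gives 9, 20, 5, 9 characters in each block.

CCCCCCCCCEEEEEEEEEEEEEEEEEEEEIIIIIWWWWWWWWW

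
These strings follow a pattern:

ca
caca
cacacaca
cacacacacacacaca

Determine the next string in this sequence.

Every step duplicates the string.
One more doubling of cacacacacacacaca gives the answer.

cacacacacacacacacacacacacacacaca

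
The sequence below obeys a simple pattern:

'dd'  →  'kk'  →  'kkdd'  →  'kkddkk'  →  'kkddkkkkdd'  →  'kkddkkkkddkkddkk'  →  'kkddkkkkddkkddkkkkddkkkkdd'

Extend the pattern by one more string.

This is a Fibonacci-style word recurrence s(k) = s(k−1)·s(k−2): e.g. kk·dd = kkdd.
The next term joins kkddkkkkddkkddkkkkddkkkkdd and kkddkkkkddkkddkk.

kkddkkkkddkkddkkkkddkkkkddkkddkkkkddkkddkk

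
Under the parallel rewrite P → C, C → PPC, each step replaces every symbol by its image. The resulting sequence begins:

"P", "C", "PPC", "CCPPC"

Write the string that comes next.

PPCPPCCCPPC

Rewriting each symbol of CCPPC: C→PPC, C→PPC, P→C, P→C, C→PPC, which concatenates to PPC PPC C C PPC.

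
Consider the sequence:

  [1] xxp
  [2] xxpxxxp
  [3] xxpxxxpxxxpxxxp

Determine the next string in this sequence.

Each string is two copies of the previous one joined by 'x'.
Doubling xxpxxxpxxxpxxxp with 'x' between the halves:

xxpxxxpxxxpxxxpxxxpxxxpxxxpxxxp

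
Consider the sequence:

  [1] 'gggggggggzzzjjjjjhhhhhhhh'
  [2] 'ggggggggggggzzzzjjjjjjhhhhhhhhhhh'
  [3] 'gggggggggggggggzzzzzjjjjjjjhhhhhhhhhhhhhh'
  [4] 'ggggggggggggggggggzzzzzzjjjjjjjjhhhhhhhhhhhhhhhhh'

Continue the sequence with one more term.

gggggggggggggggggggggzzzzzzzjjjjjjjjjhhhhhhhhhhhhhhhhhhhh

The n-th term is 3n g's then n z's then n+2 j's then 3n-1 h's, where the shown terms are n = 3, 4, 5, 6.
At n = 7 the blocks have lengths 21, 7, 9, 20.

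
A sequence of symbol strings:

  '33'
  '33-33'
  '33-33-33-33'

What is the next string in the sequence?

Every step duplicates the string with '-' between the halves.
Doubling 33-33-33-33 with '-' between the halves:

33-33-33-33-33-33-33-33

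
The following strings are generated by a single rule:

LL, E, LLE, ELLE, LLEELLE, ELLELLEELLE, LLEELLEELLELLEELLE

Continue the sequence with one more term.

ELLELLEELLELLEELLEELLELLEELLE

This is a Fibonacci-style word recurrence s(k) = s(k−2)·s(k−1): e.g. LL·E = LLE.
The next term joins ELLELLEELLE and LLEELLEELLELLEELLE.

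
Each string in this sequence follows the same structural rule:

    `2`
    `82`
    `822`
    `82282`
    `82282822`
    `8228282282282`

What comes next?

From term 3 onward, concatenate the last term with the second-to-last: 82·2 = 822, 822·82 = 82282, …
The next term joins 8228282282282 and 82282822.

822828228228282282822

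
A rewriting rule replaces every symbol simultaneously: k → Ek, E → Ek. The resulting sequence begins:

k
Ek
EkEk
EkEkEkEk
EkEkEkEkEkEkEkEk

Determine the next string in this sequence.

Replace each of the 16 characters of EkEkEkEkEkEkEkEk in place — Ek Ek Ek Ek Ek Ek Ek Ek Ek Ek Ek Ek Ek Ek Ek Ek — and concatenate.

EkEkEkEkEkEkEkEkEkEkEkEkEkEkEkEk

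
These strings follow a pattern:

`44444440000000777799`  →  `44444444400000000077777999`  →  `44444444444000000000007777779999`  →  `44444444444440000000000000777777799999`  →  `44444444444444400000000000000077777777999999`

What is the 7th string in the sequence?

44444444444444444440000000000000000000777777777799999999

Term n consists of 2n+1 4's, followed by 2n+1 0's, followed by n+1 7's, followed by n-1 9's, where the shown terms are n = 3, 4, 5, 6, 7.
Setting n = 9 gives 19, 19, 10, 8 characters in each block.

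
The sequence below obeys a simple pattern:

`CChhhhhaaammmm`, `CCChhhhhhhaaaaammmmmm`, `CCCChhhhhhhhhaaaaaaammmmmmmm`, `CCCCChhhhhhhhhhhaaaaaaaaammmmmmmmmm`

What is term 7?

CCCCCCCChhhhhhhhhhhhhhhhhaaaaaaaaaaaaaaammmmmmmmmmmmmmmm

Reading off run lengths: C runs 2, 3, 4, 5; h runs 5, 7, 9, 11; a runs 3, 5, 7, 9; m runs 4, 6, 8, 10 — each is linear in n, where the shown terms are n = 2, 3, 4, 5.
Setting n = 8 gives 8, 17, 15, 16 characters in each block.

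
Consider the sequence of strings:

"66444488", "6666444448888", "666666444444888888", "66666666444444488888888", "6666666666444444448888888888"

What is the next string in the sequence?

Each string has the form 6^{2n} 4^{n+3} 8^{2n} (n = 1, 2, …).
For the next term, n = 6, so the run lengths are 12, 9, 12.

666666666666444444444888888888888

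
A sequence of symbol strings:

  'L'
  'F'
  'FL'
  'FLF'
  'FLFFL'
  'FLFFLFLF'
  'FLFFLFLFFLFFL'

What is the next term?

FLFFLFLFFLFFLFLFFLFLF

This is a Fibonacci-style word recurrence s(k) = s(k−1)·s(k−2): e.g. F·L = FL.
So term 8 is FLFFLFLFFLFFL·FLFFLFLF.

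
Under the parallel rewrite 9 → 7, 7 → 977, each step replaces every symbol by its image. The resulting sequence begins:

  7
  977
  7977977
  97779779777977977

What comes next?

79779779777977977797797797779779777977977

Applying the rule to each of the 17 symbols of 97779779777977977 gives the pieces 7 977 977 977 7 977 977 7 977 977 977 7 977 977 7 977 977, which concatenate to the answer.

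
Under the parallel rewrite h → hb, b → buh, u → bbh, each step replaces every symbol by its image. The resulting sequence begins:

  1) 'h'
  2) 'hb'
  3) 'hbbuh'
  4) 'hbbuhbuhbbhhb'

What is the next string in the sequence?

Rewriting the 13 symbols of hbbuhbuhbbhhb one by one yields hb buh buh bbh hb buh bbh hb buh buh hb hb buh; concatenated:

hbbuhbuhbbhhbbuhbbhhbbuhbuhhbhbbuh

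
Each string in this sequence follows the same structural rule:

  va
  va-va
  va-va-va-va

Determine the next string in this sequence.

Every step duplicates the string with '-' between the halves.
Doubling va-va-va-va with '-' between the halves:

va-va-va-va-va-va-va-va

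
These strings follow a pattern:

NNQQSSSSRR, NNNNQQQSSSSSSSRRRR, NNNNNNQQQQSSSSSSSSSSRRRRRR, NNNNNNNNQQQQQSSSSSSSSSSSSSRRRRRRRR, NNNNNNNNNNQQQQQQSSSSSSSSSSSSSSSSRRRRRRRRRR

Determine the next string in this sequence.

Reading off run lengths: N runs 2, 4, 6, 8, 10; Q runs 2, 3, 4, 5, 6; S runs 4, 7, 10, 13, 16; R runs 2, 4, 6, 8, 10 — each is linear in n (n = 1, 2, …).
For the next term, n = 6, so the run lengths are 12, 7, 19, 12.

NNNNNNNNNNNNQQQQQQQSSSSSSSSSSSSSSSSSSSRRRRRRRRRRRR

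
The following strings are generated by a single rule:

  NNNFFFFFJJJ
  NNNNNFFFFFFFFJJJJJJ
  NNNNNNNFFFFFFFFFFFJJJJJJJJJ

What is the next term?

Each string has the form N^{2n+1} F^{3n+2} J^{3n} (n = 1, 2, …).
At n = 4 the blocks have lengths 9, 14, 12.

NNNNNNNNNFFFFFFFFFFFFFFJJJJJJJJJJJJ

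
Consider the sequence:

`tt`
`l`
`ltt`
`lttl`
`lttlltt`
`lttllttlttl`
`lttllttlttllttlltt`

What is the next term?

This is a Fibonacci-style word recurrence s(k) = s(k−1)·s(k−2): e.g. l·tt = ltt.
So term 8 is lttllttlttllttlltt·lttllttlttl.

lttllttlttllttllttlttllttlttl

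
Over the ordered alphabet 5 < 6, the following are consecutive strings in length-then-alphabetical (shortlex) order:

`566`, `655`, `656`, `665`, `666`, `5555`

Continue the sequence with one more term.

Treat 5555 as a base-2 numeral over the given alphabet and add one, carrying through any trailing 6's.

5556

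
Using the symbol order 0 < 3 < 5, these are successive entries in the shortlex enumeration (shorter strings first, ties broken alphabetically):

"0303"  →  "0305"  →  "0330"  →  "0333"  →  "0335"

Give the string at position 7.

Continuing the enumeration 2 steps past 0335: 0335 → 0350 → (answer).

0353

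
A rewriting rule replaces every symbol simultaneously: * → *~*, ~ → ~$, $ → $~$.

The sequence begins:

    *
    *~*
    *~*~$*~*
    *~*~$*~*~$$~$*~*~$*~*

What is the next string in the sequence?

*~*~$*~*~$$~$*~*~$*~*~$$~$$~$~$$~$*~*~$*~*~$$~$*~*~$*~*

Applying the rule to each of the 21 symbols of *~*~$*~*~$$~$*~*~$*~* gives the pieces *~* ~$ *~* ~$ $~$ *~* ~$ *~* ~$ $~$ $~$ ~$ $~$ *~* ~$ *~* ~$ $~$ *~* ~$ *~*, which concatenate to the answer.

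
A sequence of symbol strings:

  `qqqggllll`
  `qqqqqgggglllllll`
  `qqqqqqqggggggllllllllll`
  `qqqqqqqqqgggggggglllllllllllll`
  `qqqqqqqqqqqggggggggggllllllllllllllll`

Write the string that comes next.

qqqqqqqqqqqqqgggggggggggglllllllllllllllllll

Each string has the form q^{2n+1} g^{2n} l^{3n+1} (n = 1, 2, …).
For the next term, n = 6, so the run lengths are 13, 12, 19.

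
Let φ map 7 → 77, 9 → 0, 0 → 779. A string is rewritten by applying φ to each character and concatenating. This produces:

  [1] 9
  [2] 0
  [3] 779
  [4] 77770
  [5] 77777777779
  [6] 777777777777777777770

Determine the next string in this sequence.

7777777777777777777777777777777777777777779

Applying the rule to each of the 21 symbols of 777777777777777777770 gives the pieces 77 77 77 77 77 77 77 77 77 77 77 77 77 77 77 77 77 77 77 77 779, which concatenate to the answer.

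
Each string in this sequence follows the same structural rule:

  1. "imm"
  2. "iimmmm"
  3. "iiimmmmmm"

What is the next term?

Term n consists of n i's, followed by 2n m's (n = 1, 2, …).
At n = 4 the blocks have lengths 4, 8.

iiiimmmmmmmm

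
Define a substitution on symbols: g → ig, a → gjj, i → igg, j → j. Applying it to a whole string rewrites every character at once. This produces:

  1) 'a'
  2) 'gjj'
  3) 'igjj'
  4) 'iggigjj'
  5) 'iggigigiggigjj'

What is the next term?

iggigigiggigiggigiggigigiggigjj

Applying the rule to each of the 14 symbols of iggigigiggigjj gives the pieces igg ig ig igg ig igg ig igg ig ig igg ig j j, which concatenate to the answer.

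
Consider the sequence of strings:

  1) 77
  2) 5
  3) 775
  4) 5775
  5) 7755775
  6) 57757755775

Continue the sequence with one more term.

This is a Fibonacci-style word recurrence s(k) = s(k−2)·s(k−1): e.g. 77·5 = 775.
Continuing: 7755775 · 57757755775 gives term 7.

775577557757755775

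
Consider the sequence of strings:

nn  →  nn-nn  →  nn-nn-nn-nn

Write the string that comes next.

nn-nn-nn-nn-nn-nn-nn-nn

s(k+1) = s(k)·-·s(k) — each term doubles the last with '-' between the halves.
One more doubling of nn-nn-nn-nn gives the answer.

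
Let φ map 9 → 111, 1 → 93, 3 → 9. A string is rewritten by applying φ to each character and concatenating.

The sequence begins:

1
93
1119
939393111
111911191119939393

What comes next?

Rewriting the 18 symbols of 111911191119939393 one by one yields 93 93 93 111 93 93 93 111 93 93 93 111 111 9 111 9 111 9; concatenated:

939393111939393111939393111111911191119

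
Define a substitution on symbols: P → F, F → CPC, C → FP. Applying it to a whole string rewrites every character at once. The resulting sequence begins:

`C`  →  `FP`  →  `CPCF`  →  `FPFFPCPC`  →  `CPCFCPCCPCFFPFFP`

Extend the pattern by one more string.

FPFFPCPCFPFFPFPFFPCPCCPCFCPCCPCF

φ(CPCFCPCCPCFFPFFP) expands symbol-by-symbol to FP F FP CPC FP F FP FP F FP CPC CPC F CPC CPC F; joining the 16 pieces gives the next term.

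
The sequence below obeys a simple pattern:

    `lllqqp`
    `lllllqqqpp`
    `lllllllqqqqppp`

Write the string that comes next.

lllllllllqqqqqpppp

Term n consists of 2n-1 l's, followed by n q's, followed by n-1 p's, where the shown terms are n = 2, 3, 4.
For the next term, n = 5, so the run lengths are 9, 5, 4.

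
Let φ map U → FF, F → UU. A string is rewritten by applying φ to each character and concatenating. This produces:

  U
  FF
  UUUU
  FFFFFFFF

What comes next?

Expanding FFFFFFFF: F→UU, F→UU, F→UU, F→UU, F→UU, F→UU, F→UU, F→UU. Concatenated: UU UU UU UU UU UU UU UU.

UUUUUUUUUUUUUUUU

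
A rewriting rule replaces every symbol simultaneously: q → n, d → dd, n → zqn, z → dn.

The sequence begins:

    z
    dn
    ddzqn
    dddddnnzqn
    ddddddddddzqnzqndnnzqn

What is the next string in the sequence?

Applying the rule to each of the 22 symbols of ddddddddddzqnzqndnnzqn gives the pieces dd dd dd dd dd dd dd dd dd dd dn n zqn dn n zqn dd zqn zqn dn n zqn, which concatenate to the answer.

dddddddddddddddddddddnnzqndnnzqnddzqnzqndnnzqn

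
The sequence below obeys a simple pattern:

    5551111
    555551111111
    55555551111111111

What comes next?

5555555551111111111111

The n-th term is 2n+1 5's then 3n+1 1's (n = 1, 2, …).
For the next term, n = 4, so the run lengths are 9, 13.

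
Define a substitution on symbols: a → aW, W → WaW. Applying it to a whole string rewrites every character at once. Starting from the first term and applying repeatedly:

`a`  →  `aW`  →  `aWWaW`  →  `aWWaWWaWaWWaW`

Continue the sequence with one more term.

aWWaWWaWaWWaWWaWaWWaWaWWaWWaWaWWaW

Applying the rule to each of the 13 symbols of aWWaWWaWaWWaW gives the pieces aW WaW WaW aW WaW WaW aW WaW aW WaW WaW aW WaW, which concatenate to the answer.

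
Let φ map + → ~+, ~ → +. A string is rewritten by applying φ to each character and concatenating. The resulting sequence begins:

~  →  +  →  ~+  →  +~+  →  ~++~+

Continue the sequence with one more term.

+~+~++~+

Apply φ to ~++~+ symbol by symbol: ~→+, +→~+, +→~+, ~→+, +→~+; joined: + ~+ ~+ + ~+.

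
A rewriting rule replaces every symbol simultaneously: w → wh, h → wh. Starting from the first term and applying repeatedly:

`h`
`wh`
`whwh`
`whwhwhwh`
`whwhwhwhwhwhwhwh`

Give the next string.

whwhwhwhwhwhwhwhwhwhwhwhwhwhwhwh

Applying the rule to each of the 16 symbols of whwhwhwhwhwhwhwh gives the pieces wh wh wh wh wh wh wh wh wh wh wh wh wh wh wh wh, which concatenate to the answer.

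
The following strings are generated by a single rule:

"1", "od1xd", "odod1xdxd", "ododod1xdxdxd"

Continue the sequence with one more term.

Every step adds od to the front and xd to the end of the previous string.
Applying this once more to ododod1xdxdxd:

odododod1xdxdxdxd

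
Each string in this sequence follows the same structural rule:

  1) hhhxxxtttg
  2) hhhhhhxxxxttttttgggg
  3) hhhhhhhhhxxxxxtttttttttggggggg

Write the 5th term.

hhhhhhhhhhhhhhhxxxxxxxtttttttttttttttggggggggggggg

Each string has the form h^{3n} x^{n+2} t^{3n} g^{3n-2} (n = 1, 2, …).
For term 5, n = 5, so the run lengths are 15, 7, 15, 13.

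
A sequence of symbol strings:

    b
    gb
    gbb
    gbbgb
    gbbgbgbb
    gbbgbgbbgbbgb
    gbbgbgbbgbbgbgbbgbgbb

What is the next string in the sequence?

gbbgbgbbgbbgbgbbgbgbbgbbgbgbbgbbgb

This is a Fibonacci-style word recurrence s(k) = s(k−1)·s(k−2): e.g. gb·b = gbb.
So term 8 is gbbgbgbbgbbgbgbbgbgbb·gbbgbgbbgbbgb.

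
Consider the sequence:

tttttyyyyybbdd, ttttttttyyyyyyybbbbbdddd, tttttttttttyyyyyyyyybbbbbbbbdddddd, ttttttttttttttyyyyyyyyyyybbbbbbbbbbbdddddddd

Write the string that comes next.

Reading off run lengths: t runs 5, 8, 11, 14; y runs 5, 7, 9, 11; b runs 2, 5, 8, 11; d runs 2, 4, 6, 8 — each is linear in n (n = 1, 2, …).
Setting n = 5 gives 17, 13, 14, 10 characters in each block.

tttttttttttttttttyyyyyyyyyyyyybbbbbbbbbbbbbbdddddddddd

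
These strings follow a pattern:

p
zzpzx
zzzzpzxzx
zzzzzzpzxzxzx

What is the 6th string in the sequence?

s(k+1) = zz·s(k)·zx, so each term gains zz as a prefix and zx as a suffix.
From zzzzzzpzxzxzx, 2 further steps: zzzzzzpzxzxzx → zzzzzzzzpzxzxzxzx → (answer).

zzzzzzzzzzpzxzxzxzxzx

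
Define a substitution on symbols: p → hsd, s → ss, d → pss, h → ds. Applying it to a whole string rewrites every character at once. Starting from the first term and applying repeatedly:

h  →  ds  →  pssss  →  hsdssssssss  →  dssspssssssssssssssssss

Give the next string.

Rewriting the 23 symbols of dssspssssssssssssssssss one by one yields pss ss ss ss hsd ss ss ss ss ss ss ss ss ss ss ss ss ss ss ss ss ss ss; concatenated:

psssssssshsdssssssssssssssssssssssssssssssssssss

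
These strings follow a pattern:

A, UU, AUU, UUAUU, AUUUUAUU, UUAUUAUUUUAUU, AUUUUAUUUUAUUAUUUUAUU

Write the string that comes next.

UUAUUAUUUUAUUAUUUUAUUUUAUUAUUUUAUU

From term 3 onward, concatenate the second-to-last term with the last: A·UU = AUU, UU·AUU = UUAUU, …
So term 8 is UUAUUAUUUUAUU·AUUUUAUUUUAUUAUUUUAUU.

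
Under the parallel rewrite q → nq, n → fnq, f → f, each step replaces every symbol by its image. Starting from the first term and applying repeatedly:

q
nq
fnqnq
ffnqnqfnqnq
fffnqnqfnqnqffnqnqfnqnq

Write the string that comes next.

ffffnqnqfnqnqffnqnqfnqnqfffnqnqfnqnqffnqnqfnqnq

Replace each of the 23 characters of fffnqnqfnqnqffnqnqfnqnq in place — f f f fnq nq fnq nq f fnq nq fnq nq f f fnq nq fnq nq f fnq nq fnq nq — and concatenate.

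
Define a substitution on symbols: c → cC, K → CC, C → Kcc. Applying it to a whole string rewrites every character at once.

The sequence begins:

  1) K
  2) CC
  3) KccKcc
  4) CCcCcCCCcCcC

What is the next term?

Apply φ to CCcCcCCCcCcC symbol by symbol: C→Kcc, C→Kcc, c→cC, C→Kcc, c→cC, C→Kcc, C→Kcc, C→Kcc, c→cC, C→Kcc, c→cC, C→Kcc; joined: Kcc Kcc cC Kcc cC Kcc Kcc Kcc cC Kcc cC Kcc.

KccKcccCKcccCKccKccKcccCKcccCKcc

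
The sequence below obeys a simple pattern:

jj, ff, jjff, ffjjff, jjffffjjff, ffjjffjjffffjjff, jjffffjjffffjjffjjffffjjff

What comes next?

ffjjffjjffffjjffjjffffjjffffjjffjjffffjjff

From term 3 onward, concatenate the second-to-last term with the last: jj·ff = jjff, ff·jjff = ffjjff, …
So term 8 is ffjjffjjffffjjff·jjffffjjffffjjffjjffffjjff.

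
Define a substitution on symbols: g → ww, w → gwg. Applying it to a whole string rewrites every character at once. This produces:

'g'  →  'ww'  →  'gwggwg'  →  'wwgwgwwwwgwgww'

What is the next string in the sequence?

Rewriting the 14 symbols of wwgwgwwwwgwgww one by one yields gwg gwg ww gwg ww gwg gwg gwg gwg ww gwg ww gwg gwg; concatenated:

gwggwgwwgwgwwgwggwggwggwgwwgwgwwgwggwg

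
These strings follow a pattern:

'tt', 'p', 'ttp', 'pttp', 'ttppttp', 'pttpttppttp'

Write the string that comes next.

Each term (from the third on) is the two preceding terms concatenated in order: term 3 = tt·p = ttp.
So term 7 is ttppttp·pttpttppttp.

ttppttppttpttppttp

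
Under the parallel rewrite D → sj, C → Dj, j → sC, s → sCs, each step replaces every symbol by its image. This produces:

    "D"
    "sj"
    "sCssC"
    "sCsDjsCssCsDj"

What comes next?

Applying the rule to each of the 13 symbols of sCsDjsCssCsDj gives the pieces sCs Dj sCs sj sC sCs Dj sCs sCs Dj sCs sj sC, which concatenate to the answer.

sCsDjsCssjsCsCsDjsCssCsDjsCssjsC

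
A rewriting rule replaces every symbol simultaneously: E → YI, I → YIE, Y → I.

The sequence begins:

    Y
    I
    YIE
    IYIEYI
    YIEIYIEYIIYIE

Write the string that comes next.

Rewriting the 13 symbols of YIEIYIEYIIYIE one by one yields I YIE YI YIE I YIE YI I YIE YIE I YIE YI; concatenated:

IYIEYIYIEIYIEYIIYIEYIEIYIEYI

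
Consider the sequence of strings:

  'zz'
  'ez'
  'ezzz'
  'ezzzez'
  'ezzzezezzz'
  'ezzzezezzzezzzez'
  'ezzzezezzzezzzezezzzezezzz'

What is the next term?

ezzzezezzzezzzezezzzezezzzezzzezezzzezzzez

This is a Fibonacci-style word recurrence s(k) = s(k−1)·s(k−2): e.g. ez·zz = ezzz.
The next term joins ezzzezezzzezzzezezzzezezzz and ezzzezezzzezzzez.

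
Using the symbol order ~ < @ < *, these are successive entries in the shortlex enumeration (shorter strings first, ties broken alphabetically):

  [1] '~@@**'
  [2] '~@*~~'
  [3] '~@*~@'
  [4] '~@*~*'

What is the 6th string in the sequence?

~@*@@

Advancing 2 positions from ~@*~* through ~@*~* → ~@*@~ reaches term 6.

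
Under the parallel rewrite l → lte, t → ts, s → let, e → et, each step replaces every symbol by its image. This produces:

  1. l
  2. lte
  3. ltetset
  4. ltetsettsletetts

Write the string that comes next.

Applying the rule to each of the 16 symbols of ltetsettsletetts gives the pieces lte ts et ts let et ts ts let lte et ts et ts ts let, which concatenate to the answer.

ltetsettsletettstsletlteettsettstslet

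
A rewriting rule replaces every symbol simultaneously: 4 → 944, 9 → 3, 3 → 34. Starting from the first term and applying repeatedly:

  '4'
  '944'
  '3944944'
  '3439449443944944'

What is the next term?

Applying the rule to each of the 16 symbols of 3439449443944944 gives the pieces 34 944 34 3 944 944 3 944 944 34 3 944 944 3 944 944, which concatenate to the answer.

3494434394494439449443439449443944944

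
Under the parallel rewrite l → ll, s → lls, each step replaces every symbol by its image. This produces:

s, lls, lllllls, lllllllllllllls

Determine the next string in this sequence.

Rewriting the 15 symbols of lllllllllllllls one by one yields ll ll ll ll ll ll ll ll ll ll ll ll ll ll lls; concatenated:

lllllllllllllllllllllllllllllls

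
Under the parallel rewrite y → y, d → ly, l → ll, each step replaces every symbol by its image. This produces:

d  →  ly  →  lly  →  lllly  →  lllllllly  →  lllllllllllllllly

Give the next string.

Applying the rule to each of the 17 symbols of lllllllllllllllly gives the pieces ll ll ll ll ll ll ll ll ll ll ll ll ll ll ll ll y, which concatenate to the answer.

lllllllllllllllllllllllllllllllly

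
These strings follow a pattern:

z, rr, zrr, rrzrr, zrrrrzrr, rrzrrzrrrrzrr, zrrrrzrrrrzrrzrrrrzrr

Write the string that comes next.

rrzrrzrrrrzrrzrrrrzrrrrzrrzrrrrzrr

Each term (from the third on) is the two preceding terms concatenated in order: term 3 = z·rr = zrr.
So term 8 is rrzrrzrrrrzrr·zrrrrzrrrrzrrzrrrrzrr.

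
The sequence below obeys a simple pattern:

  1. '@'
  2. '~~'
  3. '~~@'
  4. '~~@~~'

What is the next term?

This is a Fibonacci-style word recurrence s(k) = s(k−1)·s(k−2): e.g. ~~·@ = ~~@.
Continuing: ~~@~~ · ~~@ gives term 5.

~~@~~~~@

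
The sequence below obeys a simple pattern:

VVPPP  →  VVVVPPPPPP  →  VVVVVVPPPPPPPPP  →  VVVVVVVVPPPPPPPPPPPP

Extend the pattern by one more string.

VVVVVVVVVVPPPPPPPPPPPPPPP

Term n consists of 2n V's, followed by 3n P's (n = 1, 2, …).
For the next term, n = 5, so the run lengths are 10, 15.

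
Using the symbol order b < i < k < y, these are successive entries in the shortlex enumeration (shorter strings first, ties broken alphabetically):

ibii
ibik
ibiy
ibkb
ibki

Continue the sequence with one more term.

ibkk

Treat ibki as a base-4 numeral over the given alphabet and add one, carrying through any trailing y's.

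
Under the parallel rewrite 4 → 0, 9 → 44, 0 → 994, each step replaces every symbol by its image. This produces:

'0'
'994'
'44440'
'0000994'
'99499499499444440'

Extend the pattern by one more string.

φ(99499499499444440) expands symbol-by-symbol to 44 44 0 44 44 0 44 44 0 44 44 0 0 0 0 0 994; joining the 17 pieces gives the next term.

444404444044440444400000994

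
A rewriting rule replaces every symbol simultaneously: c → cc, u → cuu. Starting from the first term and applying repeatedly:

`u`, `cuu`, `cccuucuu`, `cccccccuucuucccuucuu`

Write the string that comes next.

Rewriting the 20 symbols of cccccccuucuucccuucuu one by one yields cc cc cc cc cc cc cc cuu cuu cc cuu cuu cc cc cc cuu cuu cc cuu cuu; concatenated:

cccccccccccccccuucuucccuucuucccccccuucuucccuucuu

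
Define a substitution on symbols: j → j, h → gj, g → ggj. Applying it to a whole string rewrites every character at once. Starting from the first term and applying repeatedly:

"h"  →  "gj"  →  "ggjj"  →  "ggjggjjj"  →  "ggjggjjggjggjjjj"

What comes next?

Rewriting the 16 symbols of ggjggjjggjggjjjj one by one yields ggj ggj j ggj ggj j j ggj ggj j ggj ggj j j j j; concatenated:

ggjggjjggjggjjjggjggjjggjggjjjjj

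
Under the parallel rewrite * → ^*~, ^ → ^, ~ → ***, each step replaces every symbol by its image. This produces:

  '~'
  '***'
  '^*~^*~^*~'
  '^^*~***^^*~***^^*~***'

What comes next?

φ(^^*~***^^*~***^^*~***) expands symbol-by-symbol to ^ ^ ^*~ *** ^*~ ^*~ ^*~ ^ ^ ^*~ *** ^*~ ^*~ ^*~ ^ ^ ^*~ *** ^*~ ^*~ ^*~; joining the 21 pieces gives the next term.

^^^*~***^*~^*~^*~^^^*~***^*~^*~^*~^^^*~***^*~^*~^*~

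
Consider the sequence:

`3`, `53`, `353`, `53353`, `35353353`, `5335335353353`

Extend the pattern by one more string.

353533535335335353353

This is a Fibonacci-style word recurrence s(k) = s(k−2)·s(k−1): e.g. 3·53 = 353.
Continuing: 35353353 · 5335335353353 gives term 7.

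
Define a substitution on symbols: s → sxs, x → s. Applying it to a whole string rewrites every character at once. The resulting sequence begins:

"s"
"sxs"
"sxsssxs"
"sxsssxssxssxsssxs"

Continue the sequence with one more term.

sxsssxssxssxsssxssxsssxssxsssxssxssxsssxs

Replace each of the 17 characters of sxsssxssxssxsssxs in place — sxs s sxs sxs sxs s sxs sxs s sxs sxs s sxs sxs sxs s sxs — and concatenate.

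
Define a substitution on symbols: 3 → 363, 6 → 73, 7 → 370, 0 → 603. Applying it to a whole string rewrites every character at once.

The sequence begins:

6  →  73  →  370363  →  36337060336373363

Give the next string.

Applying the rule to each of the 17 symbols of 36337060336373363 gives the pieces 363 73 363 363 370 603 73 603 363 363 73 363 370 363 363 73 363, which concatenate to the answer.

36373363363370603736033633637336337036336373363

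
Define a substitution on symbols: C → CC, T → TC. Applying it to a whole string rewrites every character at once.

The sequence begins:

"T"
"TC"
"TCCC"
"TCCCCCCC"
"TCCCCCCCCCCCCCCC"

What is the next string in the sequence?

Replace each of the 16 characters of TCCCCCCCCCCCCCCC in place — TC CC CC CC CC CC CC CC CC CC CC CC CC CC CC CC — and concatenate.

TCCCCCCCCCCCCCCCCCCCCCCCCCCCCCCC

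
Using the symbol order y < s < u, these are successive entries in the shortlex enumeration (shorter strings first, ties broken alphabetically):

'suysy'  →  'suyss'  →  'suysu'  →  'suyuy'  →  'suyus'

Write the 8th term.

susys

Advancing 3 positions from suyus through suyus → suyuu → susyy reaches term 8.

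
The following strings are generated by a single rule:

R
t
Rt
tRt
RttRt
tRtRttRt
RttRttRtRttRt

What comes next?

tRtRttRtRttRttRtRttRt

Each term (from the third on) is the two preceding terms concatenated in order: term 3 = R·t = Rt.
So term 8 is tRtRttRt·RttRttRtRttRt.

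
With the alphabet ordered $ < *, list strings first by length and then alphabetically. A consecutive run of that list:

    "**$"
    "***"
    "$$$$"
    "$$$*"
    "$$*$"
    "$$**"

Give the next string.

Find the rightmost character of $$** below *, bump it to the next letter, and reset everything to its right to $.

$*$$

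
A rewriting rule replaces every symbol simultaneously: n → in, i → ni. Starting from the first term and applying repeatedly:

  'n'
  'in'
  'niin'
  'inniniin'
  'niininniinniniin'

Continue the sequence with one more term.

Rewriting the 16 symbols of niininniinniniin one by one yields in ni ni in ni in in ni ni in in ni in ni ni in; concatenated:

inniniinniininniniininniinniniin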